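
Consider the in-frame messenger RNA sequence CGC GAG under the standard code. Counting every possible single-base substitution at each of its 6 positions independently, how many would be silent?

4

Codon 1 (CGC, Arg): 3 synonymous substitutions.
Codon 2 (GAG, Glu): 1 synonymous substitution.
Total: 3 + 1 = 4.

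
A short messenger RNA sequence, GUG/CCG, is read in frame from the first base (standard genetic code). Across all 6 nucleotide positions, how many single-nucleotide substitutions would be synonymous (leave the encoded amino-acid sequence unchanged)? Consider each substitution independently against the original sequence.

Codon 1 (GUG, Val): 3 synonymous substitutions.
Codon 2 (CCG, Pro): 3 synonymous substitutions.
Total: 3 + 3 = 6.

6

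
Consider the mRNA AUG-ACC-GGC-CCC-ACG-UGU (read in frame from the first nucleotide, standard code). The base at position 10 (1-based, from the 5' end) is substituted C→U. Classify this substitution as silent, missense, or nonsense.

missense

Position 10 falls in codon 4: CCC → Pro.
After the substitution the codon is UCC → Ser.
Pro ≠ Ser, so this is a missense mutation.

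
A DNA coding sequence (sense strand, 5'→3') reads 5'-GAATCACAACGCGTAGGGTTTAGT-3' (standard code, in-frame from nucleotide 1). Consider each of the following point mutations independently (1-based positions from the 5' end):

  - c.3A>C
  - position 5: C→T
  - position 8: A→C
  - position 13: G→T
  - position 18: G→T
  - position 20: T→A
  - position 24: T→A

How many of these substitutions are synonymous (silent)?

Codon 1: GAA (Glu) → GAC (Asp) — missense.
Codon 2: TCA (Ser) → TTA (Leu) — missense.
Codon 3: CAA (Gln) → CCA (Pro) — missense.
Codon 5: GTA (Val) → TTA (Leu) — missense.
Codon 6: GGG (Gly) → GGT (Gly) — synonymous.
Codon 7: TTT (Phe) → TAT (Tyr) — missense.
Codon 8: AGT (Ser) → AGA (Arg) — missense.
Synonymous: 1 of 7.

1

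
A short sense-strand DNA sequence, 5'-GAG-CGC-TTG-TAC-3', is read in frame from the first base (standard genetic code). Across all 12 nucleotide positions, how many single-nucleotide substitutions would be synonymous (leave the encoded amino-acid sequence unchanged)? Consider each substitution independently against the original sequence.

7

Codon 1 (GAG, Glu): 1 synonymous substitution.
Codon 2 (CGC, Arg): 3 synonymous substitutions.
Codon 3 (TTG, Leu): 2 synonymous substitutions.
Codon 4 (TAC, Tyr): 1 synonymous substitution.
Total: 1 + 3 + 2 + 1 = 7.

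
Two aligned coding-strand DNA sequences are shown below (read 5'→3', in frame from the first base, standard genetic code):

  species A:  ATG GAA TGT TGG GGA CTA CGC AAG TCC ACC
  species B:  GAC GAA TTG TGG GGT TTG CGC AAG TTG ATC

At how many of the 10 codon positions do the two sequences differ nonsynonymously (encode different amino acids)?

Codon 1: ATG Met / GAC Asp — nonsynonymous.
Codon 2: GAA Glu / GAA Glu — identical.
Codon 3: TGT Cys / TTG Leu — nonsynonymous.
Codon 4: TGG Trp / TGG Trp — identical.
Codon 5: GGA Gly / GGT Gly — synonymous.
Codon 6: CTA Leu / TTG Leu — synonymous.
Codon 7: CGC Arg / CGC Arg — identical.
Codon 8: AAG Lys / AAG Lys — identical.
Codon 9: TCC Ser / TTG Leu — nonsynonymous.
Codon 10: ACC Thr / ATC Ile — nonsynonymous.
Nonsynonymous differences: 4.

4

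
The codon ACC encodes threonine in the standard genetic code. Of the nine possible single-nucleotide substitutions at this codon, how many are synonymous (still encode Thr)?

3

Position 1: none → 0 synonymous.
Position 2: none → 0 synonymous.
Position 3: ACU, ACA, ACG → 3 synonymous.
Total: 0 + 0 + 3 = 3.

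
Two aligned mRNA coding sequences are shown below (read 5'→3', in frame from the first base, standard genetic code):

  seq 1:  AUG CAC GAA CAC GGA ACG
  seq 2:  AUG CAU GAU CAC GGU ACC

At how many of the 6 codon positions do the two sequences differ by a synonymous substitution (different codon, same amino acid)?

Codon 1: AUG Met / AUG Met — identical.
Codon 2: CAC His / CAU His — synonymous.
Codon 3: GAA Glu / GAU Asp — nonsynonymous.
Codon 4: CAC His / CAC His — identical.
Codon 5: GGA Gly / GGU Gly — synonymous.
Codon 6: ACG Thr / ACC Thr — synonymous.
Synonymous differences: 3.

3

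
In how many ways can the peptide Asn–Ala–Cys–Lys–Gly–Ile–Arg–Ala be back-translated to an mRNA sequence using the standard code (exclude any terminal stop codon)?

9216

Asn: 2 codons.
Ala: 4 codons.
Cys: 2 codons.
Lys: 2 codons.
Gly: 4 codons.
Ile: 3 codons.
Arg: 6 codons.
Ala: 4 codons.
2 × 4 × 2 × 2 × 4 × 3 × 6 × 4 = 9216.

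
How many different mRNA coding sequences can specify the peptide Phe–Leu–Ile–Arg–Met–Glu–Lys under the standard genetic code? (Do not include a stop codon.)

864

Phe: 2 codons.
Leu: 6 codons.
Ile: 3 codons.
Arg: 6 codons.
Met: 1 codon.
Glu: 2 codons.
Lys: 2 codons.
2 × 6 × 3 × 6 × 1 × 2 × 2 = 864.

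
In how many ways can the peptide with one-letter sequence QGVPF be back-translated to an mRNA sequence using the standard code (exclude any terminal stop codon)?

256

Gln: 2 codons.
Gly: 4 codons.
Val: 4 codons.
Pro: 4 codons.
Phe: 2 codons.
2 × 4 × 4 × 4 × 2 = 256.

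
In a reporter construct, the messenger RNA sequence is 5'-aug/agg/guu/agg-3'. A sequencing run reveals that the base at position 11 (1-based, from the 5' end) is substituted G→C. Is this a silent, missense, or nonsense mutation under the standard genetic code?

Position 11 falls in codon 4: AGG → Arg.
After the substitution the codon is ACG → Thr.
Arg ≠ Thr, so this is a missense mutation.

missense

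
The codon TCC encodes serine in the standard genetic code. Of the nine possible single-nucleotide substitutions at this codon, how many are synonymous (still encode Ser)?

3

Position 1: none → 0 synonymous.
Position 2: none → 0 synonymous.
Position 3: TCT, TCA, TCG → 3 synonymous.
Total: 0 + 0 + 3 = 3.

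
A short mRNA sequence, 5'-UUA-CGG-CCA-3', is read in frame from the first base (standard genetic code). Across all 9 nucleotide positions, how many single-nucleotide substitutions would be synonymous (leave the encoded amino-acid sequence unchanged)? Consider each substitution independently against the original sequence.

Codon 1 (UUA, Leu): 2 synonymous substitutions.
Codon 2 (CGG, Arg): 4 synonymous substitutions.
Codon 3 (CCA, Pro): 3 synonymous substitutions.
Total: 2 + 4 + 3 = 9.

9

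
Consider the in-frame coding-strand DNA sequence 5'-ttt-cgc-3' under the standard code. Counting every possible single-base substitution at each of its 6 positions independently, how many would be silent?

Codon 1 (TTT, Phe): 1 synonymous substitution.
Codon 2 (CGC, Arg): 3 synonymous substitutions.
Total: 1 + 3 = 4.

4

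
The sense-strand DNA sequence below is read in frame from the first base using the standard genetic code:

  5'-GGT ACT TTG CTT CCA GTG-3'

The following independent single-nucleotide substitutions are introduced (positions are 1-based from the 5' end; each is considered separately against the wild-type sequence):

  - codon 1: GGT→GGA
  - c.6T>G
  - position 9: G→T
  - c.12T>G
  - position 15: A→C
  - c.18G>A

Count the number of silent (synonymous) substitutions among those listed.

5

Codon 1: GGT (Gly) → GGA (Gly) — synonymous.
Codon 2: ACT (Thr) → ACG (Thr) — synonymous.
Codon 3: TTG (Leu) → TTT (Phe) — missense.
Codon 4: CTT (Leu) → CTG (Leu) — synonymous.
Codon 5: CCA (Pro) → CCC (Pro) — synonymous.
Codon 6: GTG (Val) → GTA (Val) — synonymous.
Synonymous: 5 of 6.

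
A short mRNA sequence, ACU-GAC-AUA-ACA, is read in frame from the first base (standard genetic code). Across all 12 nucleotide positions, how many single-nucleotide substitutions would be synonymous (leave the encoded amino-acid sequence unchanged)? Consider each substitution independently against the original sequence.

Codon 1 (ACU, Thr): 3 synonymous substitutions.
Codon 2 (GAC, Asp): 1 synonymous substitution.
Codon 3 (AUA, Ile): 2 synonymous substitutions.
Codon 4 (ACA, Thr): 3 synonymous substitutions.
Total: 3 + 1 + 2 + 3 = 9.

9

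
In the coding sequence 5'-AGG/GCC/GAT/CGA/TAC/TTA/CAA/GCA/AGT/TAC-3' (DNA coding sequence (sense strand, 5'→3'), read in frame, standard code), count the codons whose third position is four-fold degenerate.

3

Codon 1 AGG (Arg): third position 2-fold.
Codon 2 GCC (Ala): third position 4-fold.
Codon 3 GAT (Asp): third position 2-fold.
Codon 4 CGA (Arg): third position 4-fold.
Codon 5 TAC (Tyr): third position 2-fold.
Codon 6 TTA (Leu): third position 2-fold.
Codon 7 CAA (Gln): third position 2-fold.
Codon 8 GCA (Ala): third position 4-fold.
Codon 9 AGT (Ser): third position 2-fold.
Codon 10 TAC (Tyr): third position 2-fold.
Four-fold degenerate third positions: 3.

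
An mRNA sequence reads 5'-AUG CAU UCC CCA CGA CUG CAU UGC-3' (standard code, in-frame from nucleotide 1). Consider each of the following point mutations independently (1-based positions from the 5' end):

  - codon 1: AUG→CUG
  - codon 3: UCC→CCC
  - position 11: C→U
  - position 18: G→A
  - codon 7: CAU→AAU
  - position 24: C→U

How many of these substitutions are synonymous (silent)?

2

Codon 1: AUG (Met) → CUG (Leu) — missense.
Codon 3: UCC (Ser) → CCC (Pro) — missense.
Codon 4: CCA (Pro) → CUA (Leu) — missense.
Codon 6: CUG (Leu) → CUA (Leu) — synonymous.
Codon 7: CAU (His) → AAU (Asn) — missense.
Codon 8: UGC (Cys) → UGU (Cys) — synonymous.
Synonymous: 2 of 6.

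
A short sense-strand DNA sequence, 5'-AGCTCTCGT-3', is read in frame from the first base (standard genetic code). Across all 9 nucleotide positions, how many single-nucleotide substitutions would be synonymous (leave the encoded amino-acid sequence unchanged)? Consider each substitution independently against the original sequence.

Codon 1 (AGC, Ser): 1 synonymous substitution.
Codon 2 (TCT, Ser): 3 synonymous substitutions.
Codon 3 (CGT, Arg): 3 synonymous substitutions.
Total: 1 + 3 + 3 = 7.

7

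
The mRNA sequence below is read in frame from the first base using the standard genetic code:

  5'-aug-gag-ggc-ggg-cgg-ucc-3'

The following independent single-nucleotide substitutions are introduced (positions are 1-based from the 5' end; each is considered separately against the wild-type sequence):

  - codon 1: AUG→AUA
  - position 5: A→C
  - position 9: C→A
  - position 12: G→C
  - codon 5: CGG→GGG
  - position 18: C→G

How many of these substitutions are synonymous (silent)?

3

Codon 1: AUG (Met) → AUA (Ile) — missense.
Codon 2: GAG (Glu) → GCG (Ala) — missense.
Codon 3: GGC (Gly) → GGA (Gly) — synonymous.
Codon 4: GGG (Gly) → GGC (Gly) — synonymous.
Codon 5: CGG (Arg) → GGG (Gly) — missense.
Codon 6: UCC (Ser) → UCG (Ser) — synonymous.
Synonymous: 3 of 6.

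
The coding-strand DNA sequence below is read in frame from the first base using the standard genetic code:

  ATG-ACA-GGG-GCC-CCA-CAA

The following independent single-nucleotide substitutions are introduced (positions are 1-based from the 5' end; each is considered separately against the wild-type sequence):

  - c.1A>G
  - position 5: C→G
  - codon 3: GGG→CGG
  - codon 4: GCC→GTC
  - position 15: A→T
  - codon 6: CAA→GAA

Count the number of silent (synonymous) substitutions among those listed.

Codon 1: ATG (Met) → GTG (Val) — missense.
Codon 2: ACA (Thr) → AGA (Arg) — missense.
Codon 3: GGG (Gly) → CGG (Arg) — missense.
Codon 4: GCC (Ala) → GTC (Val) — missense.
Codon 5: CCA (Pro) → CCT (Pro) — synonymous.
Codon 6: CAA (Gln) → GAA (Glu) — missense.
Synonymous: 1 of 6.

1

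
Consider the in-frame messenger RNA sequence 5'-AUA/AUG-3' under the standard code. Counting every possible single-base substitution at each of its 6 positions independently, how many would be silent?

2

Codon 1 (AUA, Ile): 2 synonymous substitutions.
Codon 2 (AUG, Met): 0 synonymous substitutions.
Total: 2 + 0 = 2.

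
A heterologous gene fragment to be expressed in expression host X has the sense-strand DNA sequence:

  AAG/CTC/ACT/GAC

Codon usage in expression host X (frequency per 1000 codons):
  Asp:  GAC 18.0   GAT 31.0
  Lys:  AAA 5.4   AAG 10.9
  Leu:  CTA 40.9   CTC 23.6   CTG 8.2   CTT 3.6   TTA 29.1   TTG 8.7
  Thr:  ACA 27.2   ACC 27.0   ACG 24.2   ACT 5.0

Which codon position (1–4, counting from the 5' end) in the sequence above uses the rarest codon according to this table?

Codon 1 AAG (Lys): 10.9 per 1000.
Codon 2 CTC (Leu): 23.6 per 1000.
Codon 3 ACT (Thr): 5.0 per 1000.
Codon 4 GAC (Asp): 18.0 per 1000.
Lowest frequency is 5.0 at codon 3.

3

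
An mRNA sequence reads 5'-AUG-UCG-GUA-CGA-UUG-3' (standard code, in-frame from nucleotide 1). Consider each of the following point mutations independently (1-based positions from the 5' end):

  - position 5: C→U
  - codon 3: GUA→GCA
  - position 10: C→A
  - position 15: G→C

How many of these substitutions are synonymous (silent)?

Codon 2: UCG (Ser) → UUG (Leu) — missense.
Codon 3: GUA (Val) → GCA (Ala) — missense.
Codon 4: CGA (Arg) → AGA (Arg) — synonymous.
Codon 5: UUG (Leu) → UUC (Phe) — missense.
Synonymous: 1 of 4.

1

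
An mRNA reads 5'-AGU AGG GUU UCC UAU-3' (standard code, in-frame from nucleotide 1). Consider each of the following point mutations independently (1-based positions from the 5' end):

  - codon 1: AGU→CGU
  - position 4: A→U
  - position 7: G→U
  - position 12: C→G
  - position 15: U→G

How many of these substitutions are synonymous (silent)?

1

Codon 1: AGU (Ser) → CGU (Arg) — missense.
Codon 2: AGG (Arg) → UGG (Trp) — missense.
Codon 3: GUU (Val) → UUU (Phe) — missense.
Codon 4: UCC (Ser) → UCG (Ser) — synonymous.
Codon 5: UAU (Tyr) → UAG (Stop) — nonsense.
Synonymous: 1 of 5.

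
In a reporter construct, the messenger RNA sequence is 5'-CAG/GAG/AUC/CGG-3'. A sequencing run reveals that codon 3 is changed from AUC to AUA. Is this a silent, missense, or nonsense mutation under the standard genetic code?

silent

Position 9 falls in codon 3: AUC → Ile.
After the substitution the codon is AUA → Ile.
Both encode Ile, so the change is synonymous.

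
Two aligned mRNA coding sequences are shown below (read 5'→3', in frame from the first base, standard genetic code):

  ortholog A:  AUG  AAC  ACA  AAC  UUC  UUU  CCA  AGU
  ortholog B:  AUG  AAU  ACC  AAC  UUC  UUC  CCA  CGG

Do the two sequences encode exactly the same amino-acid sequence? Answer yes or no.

no

Codon 1: AUG Met / AUG Met — identical.
Codon 2: AAC Asn / AAU Asn — synonymous.
Codon 3: ACA Thr / ACC Thr — synonymous.
Codon 4: AAC Asn / AAC Asn — identical.
Codon 5: UUC Phe / UUC Phe — identical.
Codon 6: UUU Phe / UUC Phe — synonymous.
Codon 7: CCA Pro / CCA Pro — identical.
Codon 8: AGU Ser / CGG Arg — nonsynonymous.
Nonsynonymous differences: 1 → different protein.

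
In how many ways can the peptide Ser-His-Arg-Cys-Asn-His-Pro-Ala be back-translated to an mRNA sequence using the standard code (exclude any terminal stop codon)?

Ser: 6 codons.
His: 2 codons.
Arg: 6 codons.
Cys: 2 codons.
Asn: 2 codons.
His: 2 codons.
Pro: 4 codons.
Ala: 4 codons.
6 × 2 × 6 × 2 × 2 × 2 × 4 × 4 = 9216.

9216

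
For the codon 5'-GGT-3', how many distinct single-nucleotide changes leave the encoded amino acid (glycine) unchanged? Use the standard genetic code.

Position 1: none → 0 synonymous.
Position 2: none → 0 synonymous.
Position 3: GGC, GGA, GGG → 3 synonymous.
Total: 0 + 0 + 3 = 3.

3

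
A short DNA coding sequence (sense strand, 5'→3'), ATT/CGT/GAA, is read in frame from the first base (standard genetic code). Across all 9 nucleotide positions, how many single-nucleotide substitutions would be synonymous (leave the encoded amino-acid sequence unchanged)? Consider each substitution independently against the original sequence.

6

Codon 1 (ATT, Ile): 2 synonymous substitutions.
Codon 2 (CGT, Arg): 3 synonymous substitutions.
Codon 3 (GAA, Glu): 1 synonymous substitution.
Total: 2 + 3 + 1 = 6.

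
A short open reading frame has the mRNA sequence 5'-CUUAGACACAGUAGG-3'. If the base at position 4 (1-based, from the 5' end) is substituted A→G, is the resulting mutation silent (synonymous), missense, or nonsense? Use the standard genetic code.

Position 4 falls in codon 2: AGA → Arg.
After the substitution the codon is GGA → Gly.
Arg ≠ Gly, so this is a missense mutation.

missense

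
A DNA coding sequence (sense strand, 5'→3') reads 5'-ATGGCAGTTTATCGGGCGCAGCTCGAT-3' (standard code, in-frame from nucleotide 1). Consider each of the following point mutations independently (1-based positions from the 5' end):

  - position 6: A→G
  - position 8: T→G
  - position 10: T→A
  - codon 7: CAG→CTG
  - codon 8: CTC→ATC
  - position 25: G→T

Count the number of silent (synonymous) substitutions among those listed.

1

Codon 2: GCA (Ala) → GCG (Ala) — synonymous.
Codon 3: GTT (Val) → GGT (Gly) — missense.
Codon 4: TAT (Tyr) → AAT (Asn) — missense.
Codon 7: CAG (Gln) → CTG (Leu) — missense.
Codon 8: CTC (Leu) → ATC (Ile) — missense.
Codon 9: GAT (Asp) → TAT (Tyr) — missense.
Synonymous: 1 of 6.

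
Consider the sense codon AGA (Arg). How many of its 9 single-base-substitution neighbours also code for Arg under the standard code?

2

Position 1: CGA → 1 synonymous.
Position 2: none → 0 synonymous.
Position 3: AGG → 1 synonymous.
Total: 1 + 0 + 1 = 2.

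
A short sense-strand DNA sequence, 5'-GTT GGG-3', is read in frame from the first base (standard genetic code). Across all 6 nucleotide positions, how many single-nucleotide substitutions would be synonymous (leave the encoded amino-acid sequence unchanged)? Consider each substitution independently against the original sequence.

6

Codon 1 (GTT, Val): 3 synonymous substitutions.
Codon 2 (GGG, Gly): 3 synonymous substitutions.
Total: 3 + 3 = 6.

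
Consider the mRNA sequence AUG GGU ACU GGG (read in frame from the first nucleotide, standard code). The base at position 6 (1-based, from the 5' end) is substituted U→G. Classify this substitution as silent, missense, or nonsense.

Position 6 falls in codon 2: GGU → Gly.
After the substitution the codon is GGG → Gly.
Both encode Gly, so the change is synonymous.

silent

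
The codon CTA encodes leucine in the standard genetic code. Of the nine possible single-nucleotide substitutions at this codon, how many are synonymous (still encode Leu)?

Position 1: TTA → 1 synonymous.
Position 2: none → 0 synonymous.
Position 3: CTT, CTC, CTG → 3 synonymous.
Total: 1 + 0 + 3 = 4.

4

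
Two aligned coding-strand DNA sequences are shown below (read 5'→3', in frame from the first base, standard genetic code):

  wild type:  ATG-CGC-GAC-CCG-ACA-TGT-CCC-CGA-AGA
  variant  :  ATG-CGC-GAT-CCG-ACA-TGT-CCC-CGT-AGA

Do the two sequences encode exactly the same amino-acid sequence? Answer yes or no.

yes

Codon 1: ATG Met / ATG Met — identical.
Codon 2: CGC Arg / CGC Arg — identical.
Codon 3: GAC Asp / GAT Asp — synonymous.
Codon 4: CCG Pro / CCG Pro — identical.
Codon 5: ACA Thr / ACA Thr — identical.
Codon 6: TGT Cys / TGT Cys — identical.
Codon 7: CCC Pro / CCC Pro — identical.
Codon 8: CGA Arg / CGT Arg — synonymous.
Codon 9: AGA Arg / AGA Arg — identical.
Nonsynonymous differences: 0 → same protein.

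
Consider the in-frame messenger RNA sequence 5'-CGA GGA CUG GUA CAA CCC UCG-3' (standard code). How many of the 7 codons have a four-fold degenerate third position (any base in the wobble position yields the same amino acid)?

6

Codon 1 CGA (Arg): third position 4-fold.
Codon 2 GGA (Gly): third position 4-fold.
Codon 3 CUG (Leu): third position 4-fold.
Codon 4 GUA (Val): third position 4-fold.
Codon 5 CAA (Gln): third position 2-fold.
Codon 6 CCC (Pro): third position 4-fold.
Codon 7 UCG (Ser): third position 4-fold.
Four-fold degenerate third positions: 6.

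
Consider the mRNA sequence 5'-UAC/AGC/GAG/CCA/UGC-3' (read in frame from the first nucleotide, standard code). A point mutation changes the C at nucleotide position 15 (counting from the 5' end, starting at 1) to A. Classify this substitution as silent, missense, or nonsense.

nonsense

Position 15 falls in codon 5: UGC → Cys.
After the substitution the codon is UGA → Stop.
The new codon is a stop codon, so this is a nonsense mutation.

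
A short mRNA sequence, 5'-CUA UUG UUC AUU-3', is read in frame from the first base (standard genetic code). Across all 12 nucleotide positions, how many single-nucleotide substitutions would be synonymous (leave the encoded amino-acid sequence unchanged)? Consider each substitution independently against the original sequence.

9

Codon 1 (CUA, Leu): 4 synonymous substitutions.
Codon 2 (UUG, Leu): 2 synonymous substitutions.
Codon 3 (UUC, Phe): 1 synonymous substitution.
Codon 4 (AUU, Ile): 2 synonymous substitutions.
Total: 4 + 2 + 1 + 2 = 9.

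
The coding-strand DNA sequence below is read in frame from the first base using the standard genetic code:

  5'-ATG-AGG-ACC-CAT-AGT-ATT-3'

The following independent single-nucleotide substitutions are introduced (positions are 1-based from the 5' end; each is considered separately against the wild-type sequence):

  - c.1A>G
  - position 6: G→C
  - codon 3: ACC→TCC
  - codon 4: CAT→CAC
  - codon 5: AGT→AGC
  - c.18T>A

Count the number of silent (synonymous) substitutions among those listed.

3

Codon 1: ATG (Met) → GTG (Val) — missense.
Codon 2: AGG (Arg) → AGC (Ser) — missense.
Codon 3: ACC (Thr) → TCC (Ser) — missense.
Codon 4: CAT (His) → CAC (His) — synonymous.
Codon 5: AGT (Ser) → AGC (Ser) — synonymous.
Codon 6: ATT (Ile) → ATA (Ile) — synonymous.
Synonymous: 3 of 6.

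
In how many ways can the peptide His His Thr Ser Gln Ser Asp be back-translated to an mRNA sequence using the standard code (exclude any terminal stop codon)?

2304

His: 2 codons.
His: 2 codons.
Thr: 4 codons.
Ser: 6 codons.
Gln: 2 codons.
Ser: 6 codons.
Asp: 2 codons.
2 × 2 × 4 × 6 × 2 × 6 × 2 = 2304.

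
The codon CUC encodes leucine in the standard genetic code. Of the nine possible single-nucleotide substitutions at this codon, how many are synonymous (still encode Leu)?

3

Position 1: none → 0 synonymous.
Position 2: none → 0 synonymous.
Position 3: CUU, CUA, CUG → 3 synonymous.
Total: 0 + 0 + 3 = 3.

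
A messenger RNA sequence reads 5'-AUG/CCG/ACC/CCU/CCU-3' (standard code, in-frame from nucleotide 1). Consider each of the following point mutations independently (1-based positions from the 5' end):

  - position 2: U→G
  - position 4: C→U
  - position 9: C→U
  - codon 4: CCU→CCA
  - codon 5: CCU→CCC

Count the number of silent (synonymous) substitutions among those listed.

Codon 1: AUG (Met) → AGG (Arg) — missense.
Codon 2: CCG (Pro) → UCG (Ser) — missense.
Codon 3: ACC (Thr) → ACU (Thr) — synonymous.
Codon 4: CCU (Pro) → CCA (Pro) — synonymous.
Codon 5: CCU (Pro) → CCC (Pro) — synonymous.
Synonymous: 3 of 5.

3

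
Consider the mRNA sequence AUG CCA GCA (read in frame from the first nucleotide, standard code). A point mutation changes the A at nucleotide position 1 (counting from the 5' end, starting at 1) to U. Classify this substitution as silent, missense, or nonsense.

Position 1 falls in codon 1: AUG → Met.
After the substitution the codon is UUG → Leu.
Met ≠ Leu, so this is a missense mutation.

missense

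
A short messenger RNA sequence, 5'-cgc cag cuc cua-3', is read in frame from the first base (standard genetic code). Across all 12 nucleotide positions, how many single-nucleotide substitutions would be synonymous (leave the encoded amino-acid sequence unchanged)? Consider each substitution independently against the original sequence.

11

Codon 1 (CGC, Arg): 3 synonymous substitutions.
Codon 2 (CAG, Gln): 1 synonymous substitution.
Codon 3 (CUC, Leu): 3 synonymous substitutions.
Codon 4 (CUA, Leu): 4 synonymous substitutions.
Total: 3 + 1 + 3 + 4 = 11.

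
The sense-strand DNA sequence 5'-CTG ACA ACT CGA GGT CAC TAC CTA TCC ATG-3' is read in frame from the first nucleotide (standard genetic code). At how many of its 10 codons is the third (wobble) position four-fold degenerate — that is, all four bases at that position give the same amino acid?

7

Codon 1 CTG (Leu): third position 4-fold.
Codon 2 ACA (Thr): third position 4-fold.
Codon 3 ACT (Thr): third position 4-fold.
Codon 4 CGA (Arg): third position 4-fold.
Codon 5 GGT (Gly): third position 4-fold.
Codon 6 CAC (His): third position 2-fold.
Codon 7 TAC (Tyr): third position 2-fold.
Codon 8 CTA (Leu): third position 4-fold.
Codon 9 TCC (Ser): third position 4-fold.
Codon 10 ATG (Met): third position 1-fold.
Four-fold degenerate third positions: 7.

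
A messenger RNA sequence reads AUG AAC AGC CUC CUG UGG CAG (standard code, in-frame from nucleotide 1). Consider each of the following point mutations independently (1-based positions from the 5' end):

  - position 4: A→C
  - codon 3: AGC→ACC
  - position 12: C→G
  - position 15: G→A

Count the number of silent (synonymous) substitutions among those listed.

2

Codon 2: AAC (Asn) → CAC (His) — missense.
Codon 3: AGC (Ser) → ACC (Thr) — missense.
Codon 4: CUC (Leu) → CUG (Leu) — synonymous.
Codon 5: CUG (Leu) → CUA (Leu) — synonymous.
Synonymous: 2 of 4.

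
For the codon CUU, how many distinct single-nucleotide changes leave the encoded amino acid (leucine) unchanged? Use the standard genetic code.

Position 1: none → 0 synonymous.
Position 2: none → 0 synonymous.
Position 3: CUC, CUA, CUG → 3 synonymous.
Total: 0 + 0 + 3 = 3.

3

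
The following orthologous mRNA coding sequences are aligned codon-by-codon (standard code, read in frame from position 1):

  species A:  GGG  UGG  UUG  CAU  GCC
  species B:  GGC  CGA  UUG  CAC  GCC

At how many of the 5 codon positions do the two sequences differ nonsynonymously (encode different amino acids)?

1

Codon 1: GGG Gly / GGC Gly — synonymous.
Codon 2: UGG Trp / CGA Arg — nonsynonymous.
Codon 3: UUG Leu / UUG Leu — identical.
Codon 4: CAU His / CAC His — synonymous.
Codon 5: GCC Ala / GCC Ala — identical.
Nonsynonymous differences: 1.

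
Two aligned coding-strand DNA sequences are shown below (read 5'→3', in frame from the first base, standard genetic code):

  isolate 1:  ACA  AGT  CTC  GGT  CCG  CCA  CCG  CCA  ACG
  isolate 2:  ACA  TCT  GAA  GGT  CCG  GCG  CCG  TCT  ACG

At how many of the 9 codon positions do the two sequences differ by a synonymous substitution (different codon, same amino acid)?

1

Codon 1: ACA Thr / ACA Thr — identical.
Codon 2: AGT Ser / TCT Ser — synonymous.
Codon 3: CTC Leu / GAA Glu — nonsynonymous.
Codon 4: GGT Gly / GGT Gly — identical.
Codon 5: CCG Pro / CCG Pro — identical.
Codon 6: CCA Pro / GCG Ala — nonsynonymous.
Codon 7: CCG Pro / CCG Pro — identical.
Codon 8: CCA Pro / TCT Ser — nonsynonymous.
Codon 9: ACG Thr / ACG Thr — identical.
Synonymous differences: 1.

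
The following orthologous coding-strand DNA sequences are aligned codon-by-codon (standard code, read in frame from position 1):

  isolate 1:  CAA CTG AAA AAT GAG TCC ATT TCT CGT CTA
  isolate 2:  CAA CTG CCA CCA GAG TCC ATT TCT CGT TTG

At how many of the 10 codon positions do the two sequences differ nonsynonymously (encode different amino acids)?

2

Codon 1: CAA Gln / CAA Gln — identical.
Codon 2: CTG Leu / CTG Leu — identical.
Codon 3: AAA Lys / CCA Pro — nonsynonymous.
Codon 4: AAT Asn / CCA Pro — nonsynonymous.
Codon 5: GAG Glu / GAG Glu — identical.
Codon 6: TCC Ser / TCC Ser — identical.
Codon 7: ATT Ile / ATT Ile — identical.
Codon 8: TCT Ser / TCT Ser — identical.
Codon 9: CGT Arg / CGT Arg — identical.
Codon 10: CTA Leu / TTG Leu — synonymous.
Nonsynonymous differences: 2.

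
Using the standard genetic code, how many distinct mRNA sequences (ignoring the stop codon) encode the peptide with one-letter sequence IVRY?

144

Ile: 3 codons.
Val: 4 codons.
Arg: 6 codons.
Tyr: 2 codons.
3 × 4 × 6 × 2 = 144.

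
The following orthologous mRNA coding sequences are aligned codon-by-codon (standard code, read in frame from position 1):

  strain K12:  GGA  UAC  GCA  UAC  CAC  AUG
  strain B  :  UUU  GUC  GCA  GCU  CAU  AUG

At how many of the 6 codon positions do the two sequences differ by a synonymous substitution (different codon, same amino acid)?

1

Codon 1: GGA Gly / UUU Phe — nonsynonymous.
Codon 2: UAC Tyr / GUC Val — nonsynonymous.
Codon 3: GCA Ala / GCA Ala — identical.
Codon 4: UAC Tyr / GCU Ala — nonsynonymous.
Codon 5: CAC His / CAU His — synonymous.
Codon 6: AUG Met / AUG Met — identical.
Synonymous differences: 1.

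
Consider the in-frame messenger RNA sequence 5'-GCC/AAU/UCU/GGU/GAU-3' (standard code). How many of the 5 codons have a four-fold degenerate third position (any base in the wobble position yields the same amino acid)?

Codon 1 GCC (Ala): third position 4-fold.
Codon 2 AAU (Asn): third position 2-fold.
Codon 3 UCU (Ser): third position 4-fold.
Codon 4 GGU (Gly): third position 4-fold.
Codon 5 GAU (Asp): third position 2-fold.
Four-fold degenerate third positions: 3.

3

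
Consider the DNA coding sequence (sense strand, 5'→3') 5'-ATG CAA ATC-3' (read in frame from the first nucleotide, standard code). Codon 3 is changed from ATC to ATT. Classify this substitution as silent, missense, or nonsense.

Position 9 falls in codon 3: ATC → Ile.
After the substitution the codon is ATT → Ile.
Both encode Ile, so the change is synonymous.

silent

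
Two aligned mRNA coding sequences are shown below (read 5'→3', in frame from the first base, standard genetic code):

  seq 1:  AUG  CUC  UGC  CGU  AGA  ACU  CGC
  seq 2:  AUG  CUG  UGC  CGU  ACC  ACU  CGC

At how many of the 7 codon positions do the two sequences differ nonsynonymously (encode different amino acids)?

1

Codon 1: AUG Met / AUG Met — identical.
Codon 2: CUC Leu / CUG Leu — synonymous.
Codon 3: UGC Cys / UGC Cys — identical.
Codon 4: CGU Arg / CGU Arg — identical.
Codon 5: AGA Arg / ACC Thr — nonsynonymous.
Codon 6: ACU Thr / ACU Thr — identical.
Codon 7: CGC Arg / CGC Arg — identical.
Nonsynonymous differences: 1.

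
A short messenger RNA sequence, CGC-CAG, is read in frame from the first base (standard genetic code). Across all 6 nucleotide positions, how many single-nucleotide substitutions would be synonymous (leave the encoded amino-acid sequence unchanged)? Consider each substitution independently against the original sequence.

Codon 1 (CGC, Arg): 3 synonymous substitutions.
Codon 2 (CAG, Gln): 1 synonymous substitution.
Total: 3 + 1 = 4.

4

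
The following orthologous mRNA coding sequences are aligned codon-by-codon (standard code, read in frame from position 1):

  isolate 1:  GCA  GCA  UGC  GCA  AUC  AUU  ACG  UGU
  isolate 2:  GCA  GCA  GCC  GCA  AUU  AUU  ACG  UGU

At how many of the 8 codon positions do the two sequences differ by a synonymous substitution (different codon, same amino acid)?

Codon 1: GCA Ala / GCA Ala — identical.
Codon 2: GCA Ala / GCA Ala — identical.
Codon 3: UGC Cys / GCC Ala — nonsynonymous.
Codon 4: GCA Ala / GCA Ala — identical.
Codon 5: AUC Ile / AUU Ile — synonymous.
Codon 6: AUU Ile / AUU Ile — identical.
Codon 7: ACG Thr / ACG Thr — identical.
Codon 8: UGU Cys / UGU Cys — identical.
Synonymous differences: 1.

1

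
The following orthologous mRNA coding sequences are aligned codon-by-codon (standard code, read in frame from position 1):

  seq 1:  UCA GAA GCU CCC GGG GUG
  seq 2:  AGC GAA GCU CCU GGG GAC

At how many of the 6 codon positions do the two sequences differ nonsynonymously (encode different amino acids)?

Codon 1: UCA Ser / AGC Ser — synonymous.
Codon 2: GAA Glu / GAA Glu — identical.
Codon 3: GCU Ala / GCU Ala — identical.
Codon 4: CCC Pro / CCU Pro — synonymous.
Codon 5: GGG Gly / GGG Gly — identical.
Codon 6: GUG Val / GAC Asp — nonsynonymous.
Nonsynonymous differences: 1.

1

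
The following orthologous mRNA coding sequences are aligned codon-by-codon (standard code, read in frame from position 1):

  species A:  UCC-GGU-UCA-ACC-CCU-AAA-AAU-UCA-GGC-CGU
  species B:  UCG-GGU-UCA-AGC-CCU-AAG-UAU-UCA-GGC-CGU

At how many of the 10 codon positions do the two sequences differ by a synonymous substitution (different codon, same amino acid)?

Codon 1: UCC Ser / UCG Ser — synonymous.
Codon 2: GGU Gly / GGU Gly — identical.
Codon 3: UCA Ser / UCA Ser — identical.
Codon 4: ACC Thr / AGC Ser — nonsynonymous.
Codon 5: CCU Pro / CCU Pro — identical.
Codon 6: AAA Lys / AAG Lys — synonymous.
Codon 7: AAU Asn / UAU Tyr — nonsynonymous.
Codon 8: UCA Ser / UCA Ser — identical.
Codon 9: GGC Gly / GGC Gly — identical.
Codon 10: CGU Arg / CGU Arg — identical.
Synonymous differences: 2.

2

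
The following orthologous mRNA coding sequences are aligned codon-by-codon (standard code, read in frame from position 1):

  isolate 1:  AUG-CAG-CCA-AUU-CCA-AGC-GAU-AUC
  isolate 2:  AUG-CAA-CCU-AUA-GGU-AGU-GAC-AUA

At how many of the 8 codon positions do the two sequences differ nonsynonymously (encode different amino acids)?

Codon 1: AUG Met / AUG Met — identical.
Codon 2: CAG Gln / CAA Gln — synonymous.
Codon 3: CCA Pro / CCU Pro — synonymous.
Codon 4: AUU Ile / AUA Ile — synonymous.
Codon 5: CCA Pro / GGU Gly — nonsynonymous.
Codon 6: AGC Ser / AGU Ser — synonymous.
Codon 7: GAU Asp / GAC Asp — synonymous.
Codon 8: AUC Ile / AUA Ile — synonymous.
Nonsynonymous differences: 1.

1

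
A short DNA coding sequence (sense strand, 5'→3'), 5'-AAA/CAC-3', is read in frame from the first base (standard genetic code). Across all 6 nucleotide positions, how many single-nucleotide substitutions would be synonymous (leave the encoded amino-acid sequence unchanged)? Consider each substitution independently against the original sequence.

2

Codon 1 (AAA, Lys): 1 synonymous substitution.
Codon 2 (CAC, His): 1 synonymous substitution.
Total: 1 + 1 = 2.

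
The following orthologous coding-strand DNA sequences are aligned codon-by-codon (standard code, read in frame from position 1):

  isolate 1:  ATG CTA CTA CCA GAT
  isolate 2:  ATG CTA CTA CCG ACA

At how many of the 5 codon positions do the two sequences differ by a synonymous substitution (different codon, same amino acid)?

Codon 1: ATG Met / ATG Met — identical.
Codon 2: CTA Leu / CTA Leu — identical.
Codon 3: CTA Leu / CTA Leu — identical.
Codon 4: CCA Pro / CCG Pro — synonymous.
Codon 5: GAT Asp / ACA Thr — nonsynonymous.
Synonymous differences: 1.

1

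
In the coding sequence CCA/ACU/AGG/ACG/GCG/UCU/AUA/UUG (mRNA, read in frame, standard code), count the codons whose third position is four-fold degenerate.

Codon 1 CCA (Pro): third position 4-fold.
Codon 2 ACU (Thr): third position 4-fold.
Codon 3 AGG (Arg): third position 2-fold.
Codon 4 ACG (Thr): third position 4-fold.
Codon 5 GCG (Ala): third position 4-fold.
Codon 6 UCU (Ser): third position 4-fold.
Codon 7 AUA (Ile): third position 3-fold.
Codon 8 UUG (Leu): third position 2-fold.
Four-fold degenerate third positions: 5.

5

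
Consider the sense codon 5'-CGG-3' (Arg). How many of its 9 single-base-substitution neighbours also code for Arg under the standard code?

Position 1: AGG → 1 synonymous.
Position 2: none → 0 synonymous.
Position 3: CGU, CGC, CGA → 3 synonymous.
Total: 1 + 0 + 3 = 4.

4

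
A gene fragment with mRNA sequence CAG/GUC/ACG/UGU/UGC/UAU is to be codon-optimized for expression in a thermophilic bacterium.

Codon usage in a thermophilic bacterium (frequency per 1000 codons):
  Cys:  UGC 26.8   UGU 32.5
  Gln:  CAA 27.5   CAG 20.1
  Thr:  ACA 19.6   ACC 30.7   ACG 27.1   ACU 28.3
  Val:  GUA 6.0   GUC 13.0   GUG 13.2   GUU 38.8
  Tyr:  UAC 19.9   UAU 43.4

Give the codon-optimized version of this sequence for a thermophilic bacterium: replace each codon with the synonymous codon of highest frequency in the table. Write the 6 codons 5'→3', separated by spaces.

Codon 1 (Gln): best is CAA at 27.5.
Codon 2 (Val): best is GUU at 38.8.
Codon 3 (Thr): best is ACC at 30.7.
Codon 4 (Cys): best is UGU at 32.5.
Codon 5 (Cys): best is UGU at 32.5.
Codon 6 (Tyr): best is UAU at 43.4.

CAA GUU ACC UGU UGU UAU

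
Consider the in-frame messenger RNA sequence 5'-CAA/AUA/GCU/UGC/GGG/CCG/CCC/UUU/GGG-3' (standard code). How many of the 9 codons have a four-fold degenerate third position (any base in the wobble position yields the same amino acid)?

5

Codon 1 CAA (Gln): third position 2-fold.
Codon 2 AUA (Ile): third position 3-fold.
Codon 3 GCU (Ala): third position 4-fold.
Codon 4 UGC (Cys): third position 2-fold.
Codon 5 GGG (Gly): third position 4-fold.
Codon 6 CCG (Pro): third position 4-fold.
Codon 7 CCC (Pro): third position 4-fold.
Codon 8 UUU (Phe): third position 2-fold.
Codon 9 GGG (Gly): third position 4-fold.
Four-fold degenerate third positions: 5.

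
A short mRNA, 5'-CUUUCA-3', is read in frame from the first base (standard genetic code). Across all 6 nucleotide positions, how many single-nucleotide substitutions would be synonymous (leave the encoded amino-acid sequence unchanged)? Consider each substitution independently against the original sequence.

Codon 1 (CUU, Leu): 3 synonymous substitutions.
Codon 2 (UCA, Ser): 3 synonymous substitutions.
Total: 3 + 3 = 6.

6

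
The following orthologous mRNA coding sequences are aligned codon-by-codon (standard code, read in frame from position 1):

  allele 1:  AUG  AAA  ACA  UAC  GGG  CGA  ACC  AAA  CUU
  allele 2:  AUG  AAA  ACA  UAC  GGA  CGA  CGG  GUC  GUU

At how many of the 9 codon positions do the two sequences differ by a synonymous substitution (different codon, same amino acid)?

Codon 1: AUG Met / AUG Met — identical.
Codon 2: AAA Lys / AAA Lys — identical.
Codon 3: ACA Thr / ACA Thr — identical.
Codon 4: UAC Tyr / UAC Tyr — identical.
Codon 5: GGG Gly / GGA Gly — synonymous.
Codon 6: CGA Arg / CGA Arg — identical.
Codon 7: ACC Thr / CGG Arg — nonsynonymous.
Codon 8: AAA Lys / GUC Val — nonsynonymous.
Codon 9: CUU Leu / GUU Val — nonsynonymous.
Synonymous differences: 1.

1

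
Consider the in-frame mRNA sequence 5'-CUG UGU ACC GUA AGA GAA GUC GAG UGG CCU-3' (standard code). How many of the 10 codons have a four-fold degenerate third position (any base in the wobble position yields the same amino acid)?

5

Codon 1 CUG (Leu): third position 4-fold.
Codon 2 UGU (Cys): third position 2-fold.
Codon 3 ACC (Thr): third position 4-fold.
Codon 4 GUA (Val): third position 4-fold.
Codon 5 AGA (Arg): third position 2-fold.
Codon 6 GAA (Glu): third position 2-fold.
Codon 7 GUC (Val): third position 4-fold.
Codon 8 GAG (Glu): third position 2-fold.
Codon 9 UGG (Trp): third position 1-fold.
Codon 10 CCU (Pro): third position 4-fold.
Four-fold degenerate third positions: 5.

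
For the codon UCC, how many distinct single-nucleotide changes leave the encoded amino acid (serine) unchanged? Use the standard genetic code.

Position 1: none → 0 synonymous.
Position 2: none → 0 synonymous.
Position 3: UCU, UCA, UCG → 3 synonymous.
Total: 0 + 0 + 3 = 3.

3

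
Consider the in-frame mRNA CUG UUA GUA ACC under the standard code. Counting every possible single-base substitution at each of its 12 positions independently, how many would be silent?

12

Codon 1 (CUG, Leu): 4 synonymous substitutions.
Codon 2 (UUA, Leu): 2 synonymous substitutions.
Codon 3 (GUA, Val): 3 synonymous substitutions.
Codon 4 (ACC, Thr): 3 synonymous substitutions.
Total: 4 + 2 + 3 + 3 = 12.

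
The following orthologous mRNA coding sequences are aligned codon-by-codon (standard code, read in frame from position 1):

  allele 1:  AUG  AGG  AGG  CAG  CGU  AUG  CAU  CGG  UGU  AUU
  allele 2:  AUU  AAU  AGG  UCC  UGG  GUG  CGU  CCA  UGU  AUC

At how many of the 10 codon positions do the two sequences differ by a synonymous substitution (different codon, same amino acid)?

1

Codon 1: AUG Met / AUU Ile — nonsynonymous.
Codon 2: AGG Arg / AAU Asn — nonsynonymous.
Codon 3: AGG Arg / AGG Arg — identical.
Codon 4: CAG Gln / UCC Ser — nonsynonymous.
Codon 5: CGU Arg / UGG Trp — nonsynonymous.
Codon 6: AUG Met / GUG Val — nonsynonymous.
Codon 7: CAU His / CGU Arg — nonsynonymous.
Codon 8: CGG Arg / CCA Pro — nonsynonymous.
Codon 9: UGU Cys / UGU Cys — identical.
Codon 10: AUU Ile / AUC Ile — synonymous.
Synonymous differences: 1.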